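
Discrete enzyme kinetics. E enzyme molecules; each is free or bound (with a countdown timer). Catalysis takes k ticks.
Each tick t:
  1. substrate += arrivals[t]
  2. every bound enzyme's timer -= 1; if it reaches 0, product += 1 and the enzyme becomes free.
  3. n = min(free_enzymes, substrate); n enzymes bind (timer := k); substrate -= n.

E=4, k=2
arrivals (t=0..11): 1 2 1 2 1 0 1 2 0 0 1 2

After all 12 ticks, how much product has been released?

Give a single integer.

t=0: arr=1 -> substrate=0 bound=1 product=0
t=1: arr=2 -> substrate=0 bound=3 product=0
t=2: arr=1 -> substrate=0 bound=3 product=1
t=3: arr=2 -> substrate=0 bound=3 product=3
t=4: arr=1 -> substrate=0 bound=3 product=4
t=5: arr=0 -> substrate=0 bound=1 product=6
t=6: arr=1 -> substrate=0 bound=1 product=7
t=7: arr=2 -> substrate=0 bound=3 product=7
t=8: arr=0 -> substrate=0 bound=2 product=8
t=9: arr=0 -> substrate=0 bound=0 product=10
t=10: arr=1 -> substrate=0 bound=1 product=10
t=11: arr=2 -> substrate=0 bound=3 product=10

Answer: 10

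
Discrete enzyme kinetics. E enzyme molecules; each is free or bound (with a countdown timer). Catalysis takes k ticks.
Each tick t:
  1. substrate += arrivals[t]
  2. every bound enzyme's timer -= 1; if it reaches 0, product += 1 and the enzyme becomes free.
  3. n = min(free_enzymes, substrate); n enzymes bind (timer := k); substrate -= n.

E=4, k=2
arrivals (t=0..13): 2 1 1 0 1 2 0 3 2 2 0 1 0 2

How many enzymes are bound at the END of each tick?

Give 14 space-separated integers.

Answer: 2 3 2 1 1 3 2 3 4 4 3 1 1 2

Derivation:
t=0: arr=2 -> substrate=0 bound=2 product=0
t=1: arr=1 -> substrate=0 bound=3 product=0
t=2: arr=1 -> substrate=0 bound=2 product=2
t=3: arr=0 -> substrate=0 bound=1 product=3
t=4: arr=1 -> substrate=0 bound=1 product=4
t=5: arr=2 -> substrate=0 bound=3 product=4
t=6: arr=0 -> substrate=0 bound=2 product=5
t=7: arr=3 -> substrate=0 bound=3 product=7
t=8: arr=2 -> substrate=1 bound=4 product=7
t=9: arr=2 -> substrate=0 bound=4 product=10
t=10: arr=0 -> substrate=0 bound=3 product=11
t=11: arr=1 -> substrate=0 bound=1 product=14
t=12: arr=0 -> substrate=0 bound=1 product=14
t=13: arr=2 -> substrate=0 bound=2 product=15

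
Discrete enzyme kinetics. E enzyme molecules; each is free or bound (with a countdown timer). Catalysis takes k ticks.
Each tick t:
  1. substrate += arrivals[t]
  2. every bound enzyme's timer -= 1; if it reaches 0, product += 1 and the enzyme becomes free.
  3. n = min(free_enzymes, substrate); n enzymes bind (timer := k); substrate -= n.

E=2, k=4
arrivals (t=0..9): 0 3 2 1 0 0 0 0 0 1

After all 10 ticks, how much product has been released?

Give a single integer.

Answer: 4

Derivation:
t=0: arr=0 -> substrate=0 bound=0 product=0
t=1: arr=3 -> substrate=1 bound=2 product=0
t=2: arr=2 -> substrate=3 bound=2 product=0
t=3: arr=1 -> substrate=4 bound=2 product=0
t=4: arr=0 -> substrate=4 bound=2 product=0
t=5: arr=0 -> substrate=2 bound=2 product=2
t=6: arr=0 -> substrate=2 bound=2 product=2
t=7: arr=0 -> substrate=2 bound=2 product=2
t=8: arr=0 -> substrate=2 bound=2 product=2
t=9: arr=1 -> substrate=1 bound=2 product=4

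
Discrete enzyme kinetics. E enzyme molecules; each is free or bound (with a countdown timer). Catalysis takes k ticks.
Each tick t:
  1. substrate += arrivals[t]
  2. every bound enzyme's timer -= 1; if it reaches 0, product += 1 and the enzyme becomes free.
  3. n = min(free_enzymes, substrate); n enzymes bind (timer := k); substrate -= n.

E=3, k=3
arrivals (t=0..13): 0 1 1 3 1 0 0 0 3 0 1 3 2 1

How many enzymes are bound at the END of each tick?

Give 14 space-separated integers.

Answer: 0 1 2 3 3 3 3 2 3 3 3 3 3 3

Derivation:
t=0: arr=0 -> substrate=0 bound=0 product=0
t=1: arr=1 -> substrate=0 bound=1 product=0
t=2: arr=1 -> substrate=0 bound=2 product=0
t=3: arr=3 -> substrate=2 bound=3 product=0
t=4: arr=1 -> substrate=2 bound=3 product=1
t=5: arr=0 -> substrate=1 bound=3 product=2
t=6: arr=0 -> substrate=0 bound=3 product=3
t=7: arr=0 -> substrate=0 bound=2 product=4
t=8: arr=3 -> substrate=1 bound=3 product=5
t=9: arr=0 -> substrate=0 bound=3 product=6
t=10: arr=1 -> substrate=1 bound=3 product=6
t=11: arr=3 -> substrate=2 bound=3 product=8
t=12: arr=2 -> substrate=3 bound=3 product=9
t=13: arr=1 -> substrate=4 bound=3 product=9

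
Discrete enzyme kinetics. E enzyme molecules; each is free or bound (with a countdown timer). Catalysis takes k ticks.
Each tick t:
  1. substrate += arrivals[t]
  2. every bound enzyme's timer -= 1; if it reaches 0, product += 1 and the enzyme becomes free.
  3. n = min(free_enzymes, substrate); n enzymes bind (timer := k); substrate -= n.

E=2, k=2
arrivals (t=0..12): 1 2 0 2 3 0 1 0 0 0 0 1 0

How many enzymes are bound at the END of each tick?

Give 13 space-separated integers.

Answer: 1 2 2 2 2 2 2 2 2 1 0 1 1

Derivation:
t=0: arr=1 -> substrate=0 bound=1 product=0
t=1: arr=2 -> substrate=1 bound=2 product=0
t=2: arr=0 -> substrate=0 bound=2 product=1
t=3: arr=2 -> substrate=1 bound=2 product=2
t=4: arr=3 -> substrate=3 bound=2 product=3
t=5: arr=0 -> substrate=2 bound=2 product=4
t=6: arr=1 -> substrate=2 bound=2 product=5
t=7: arr=0 -> substrate=1 bound=2 product=6
t=8: arr=0 -> substrate=0 bound=2 product=7
t=9: arr=0 -> substrate=0 bound=1 product=8
t=10: arr=0 -> substrate=0 bound=0 product=9
t=11: arr=1 -> substrate=0 bound=1 product=9
t=12: arr=0 -> substrate=0 bound=1 product=9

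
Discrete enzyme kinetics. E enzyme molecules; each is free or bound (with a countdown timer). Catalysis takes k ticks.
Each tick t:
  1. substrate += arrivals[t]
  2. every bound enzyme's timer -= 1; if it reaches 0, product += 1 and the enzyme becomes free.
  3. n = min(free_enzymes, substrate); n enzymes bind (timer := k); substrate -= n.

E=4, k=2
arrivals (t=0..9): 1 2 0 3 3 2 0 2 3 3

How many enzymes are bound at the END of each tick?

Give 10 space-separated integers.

Answer: 1 3 2 3 4 4 4 3 4 4

Derivation:
t=0: arr=1 -> substrate=0 bound=1 product=0
t=1: arr=2 -> substrate=0 bound=3 product=0
t=2: arr=0 -> substrate=0 bound=2 product=1
t=3: arr=3 -> substrate=0 bound=3 product=3
t=4: arr=3 -> substrate=2 bound=4 product=3
t=5: arr=2 -> substrate=1 bound=4 product=6
t=6: arr=0 -> substrate=0 bound=4 product=7
t=7: arr=2 -> substrate=0 bound=3 product=10
t=8: arr=3 -> substrate=1 bound=4 product=11
t=9: arr=3 -> substrate=2 bound=4 product=13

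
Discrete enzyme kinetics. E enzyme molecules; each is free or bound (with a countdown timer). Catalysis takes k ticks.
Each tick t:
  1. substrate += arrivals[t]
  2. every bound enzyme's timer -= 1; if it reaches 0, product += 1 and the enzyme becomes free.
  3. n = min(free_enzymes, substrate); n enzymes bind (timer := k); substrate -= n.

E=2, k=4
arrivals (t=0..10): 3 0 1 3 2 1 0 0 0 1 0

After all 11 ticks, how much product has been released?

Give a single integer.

Answer: 4

Derivation:
t=0: arr=3 -> substrate=1 bound=2 product=0
t=1: arr=0 -> substrate=1 bound=2 product=0
t=2: arr=1 -> substrate=2 bound=2 product=0
t=3: arr=3 -> substrate=5 bound=2 product=0
t=4: arr=2 -> substrate=5 bound=2 product=2
t=5: arr=1 -> substrate=6 bound=2 product=2
t=6: arr=0 -> substrate=6 bound=2 product=2
t=7: arr=0 -> substrate=6 bound=2 product=2
t=8: arr=0 -> substrate=4 bound=2 product=4
t=9: arr=1 -> substrate=5 bound=2 product=4
t=10: arr=0 -> substrate=5 bound=2 product=4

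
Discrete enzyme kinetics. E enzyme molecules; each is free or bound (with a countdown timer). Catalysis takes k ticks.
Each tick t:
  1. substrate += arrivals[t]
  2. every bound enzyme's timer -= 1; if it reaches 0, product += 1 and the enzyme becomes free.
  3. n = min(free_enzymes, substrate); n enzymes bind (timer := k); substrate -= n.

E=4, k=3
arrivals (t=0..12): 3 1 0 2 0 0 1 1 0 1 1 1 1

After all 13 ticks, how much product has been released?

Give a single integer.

Answer: 9

Derivation:
t=0: arr=3 -> substrate=0 bound=3 product=0
t=1: arr=1 -> substrate=0 bound=4 product=0
t=2: arr=0 -> substrate=0 bound=4 product=0
t=3: arr=2 -> substrate=0 bound=3 product=3
t=4: arr=0 -> substrate=0 bound=2 product=4
t=5: arr=0 -> substrate=0 bound=2 product=4
t=6: arr=1 -> substrate=0 bound=1 product=6
t=7: arr=1 -> substrate=0 bound=2 product=6
t=8: arr=0 -> substrate=0 bound=2 product=6
t=9: arr=1 -> substrate=0 bound=2 product=7
t=10: arr=1 -> substrate=0 bound=2 product=8
t=11: arr=1 -> substrate=0 bound=3 product=8
t=12: arr=1 -> substrate=0 bound=3 product=9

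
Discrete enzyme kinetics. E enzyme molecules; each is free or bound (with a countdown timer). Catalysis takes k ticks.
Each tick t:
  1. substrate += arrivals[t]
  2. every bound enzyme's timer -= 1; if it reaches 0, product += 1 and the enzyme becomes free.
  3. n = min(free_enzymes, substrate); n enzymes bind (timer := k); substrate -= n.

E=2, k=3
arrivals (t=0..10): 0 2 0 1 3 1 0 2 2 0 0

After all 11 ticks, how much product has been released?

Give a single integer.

Answer: 6

Derivation:
t=0: arr=0 -> substrate=0 bound=0 product=0
t=1: arr=2 -> substrate=0 bound=2 product=0
t=2: arr=0 -> substrate=0 bound=2 product=0
t=3: arr=1 -> substrate=1 bound=2 product=0
t=4: arr=3 -> substrate=2 bound=2 product=2
t=5: arr=1 -> substrate=3 bound=2 product=2
t=6: arr=0 -> substrate=3 bound=2 product=2
t=7: arr=2 -> substrate=3 bound=2 product=4
t=8: arr=2 -> substrate=5 bound=2 product=4
t=9: arr=0 -> substrate=5 bound=2 product=4
t=10: arr=0 -> substrate=3 bound=2 product=6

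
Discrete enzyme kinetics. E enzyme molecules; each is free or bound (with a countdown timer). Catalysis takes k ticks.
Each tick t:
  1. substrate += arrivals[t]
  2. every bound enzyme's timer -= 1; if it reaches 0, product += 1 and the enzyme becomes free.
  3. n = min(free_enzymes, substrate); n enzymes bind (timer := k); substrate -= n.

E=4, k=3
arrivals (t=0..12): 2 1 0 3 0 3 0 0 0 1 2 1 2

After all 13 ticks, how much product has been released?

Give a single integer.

Answer: 10

Derivation:
t=0: arr=2 -> substrate=0 bound=2 product=0
t=1: arr=1 -> substrate=0 bound=3 product=0
t=2: arr=0 -> substrate=0 bound=3 product=0
t=3: arr=3 -> substrate=0 bound=4 product=2
t=4: arr=0 -> substrate=0 bound=3 product=3
t=5: arr=3 -> substrate=2 bound=4 product=3
t=6: arr=0 -> substrate=0 bound=3 product=6
t=7: arr=0 -> substrate=0 bound=3 product=6
t=8: arr=0 -> substrate=0 bound=2 product=7
t=9: arr=1 -> substrate=0 bound=1 product=9
t=10: arr=2 -> substrate=0 bound=3 product=9
t=11: arr=1 -> substrate=0 bound=4 product=9
t=12: arr=2 -> substrate=1 bound=4 product=10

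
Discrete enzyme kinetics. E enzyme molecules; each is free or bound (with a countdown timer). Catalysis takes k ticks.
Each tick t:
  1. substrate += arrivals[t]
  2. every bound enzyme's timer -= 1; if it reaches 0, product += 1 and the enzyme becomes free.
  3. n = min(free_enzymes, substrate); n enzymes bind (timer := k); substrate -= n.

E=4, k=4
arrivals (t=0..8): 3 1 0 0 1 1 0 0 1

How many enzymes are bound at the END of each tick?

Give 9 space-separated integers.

Answer: 3 4 4 4 2 2 2 2 2

Derivation:
t=0: arr=3 -> substrate=0 bound=3 product=0
t=1: arr=1 -> substrate=0 bound=4 product=0
t=2: arr=0 -> substrate=0 bound=4 product=0
t=3: arr=0 -> substrate=0 bound=4 product=0
t=4: arr=1 -> substrate=0 bound=2 product=3
t=5: arr=1 -> substrate=0 bound=2 product=4
t=6: arr=0 -> substrate=0 bound=2 product=4
t=7: arr=0 -> substrate=0 bound=2 product=4
t=8: arr=1 -> substrate=0 bound=2 product=5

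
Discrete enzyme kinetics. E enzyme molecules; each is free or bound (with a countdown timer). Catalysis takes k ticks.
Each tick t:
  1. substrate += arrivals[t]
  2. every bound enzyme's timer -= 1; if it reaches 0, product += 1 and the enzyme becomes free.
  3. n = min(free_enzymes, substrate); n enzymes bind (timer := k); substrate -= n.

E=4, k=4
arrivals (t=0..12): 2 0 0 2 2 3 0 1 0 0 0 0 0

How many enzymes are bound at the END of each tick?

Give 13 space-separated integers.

t=0: arr=2 -> substrate=0 bound=2 product=0
t=1: arr=0 -> substrate=0 bound=2 product=0
t=2: arr=0 -> substrate=0 bound=2 product=0
t=3: arr=2 -> substrate=0 bound=4 product=0
t=4: arr=2 -> substrate=0 bound=4 product=2
t=5: arr=3 -> substrate=3 bound=4 product=2
t=6: arr=0 -> substrate=3 bound=4 product=2
t=7: arr=1 -> substrate=2 bound=4 product=4
t=8: arr=0 -> substrate=0 bound=4 product=6
t=9: arr=0 -> substrate=0 bound=4 product=6
t=10: arr=0 -> substrate=0 bound=4 product=6
t=11: arr=0 -> substrate=0 bound=2 product=8
t=12: arr=0 -> substrate=0 bound=0 product=10

Answer: 2 2 2 4 4 4 4 4 4 4 4 2 0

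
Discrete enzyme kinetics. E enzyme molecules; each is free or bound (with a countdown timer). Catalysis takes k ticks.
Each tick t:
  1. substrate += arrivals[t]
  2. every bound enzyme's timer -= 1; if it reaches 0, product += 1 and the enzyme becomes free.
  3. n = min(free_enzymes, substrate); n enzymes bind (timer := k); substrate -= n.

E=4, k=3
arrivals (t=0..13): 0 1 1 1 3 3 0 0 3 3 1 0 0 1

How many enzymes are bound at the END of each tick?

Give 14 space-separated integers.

t=0: arr=0 -> substrate=0 bound=0 product=0
t=1: arr=1 -> substrate=0 bound=1 product=0
t=2: arr=1 -> substrate=0 bound=2 product=0
t=3: arr=1 -> substrate=0 bound=3 product=0
t=4: arr=3 -> substrate=1 bound=4 product=1
t=5: arr=3 -> substrate=3 bound=4 product=2
t=6: arr=0 -> substrate=2 bound=4 product=3
t=7: arr=0 -> substrate=0 bound=4 product=5
t=8: arr=3 -> substrate=2 bound=4 product=6
t=9: arr=3 -> substrate=4 bound=4 product=7
t=10: arr=1 -> substrate=3 bound=4 product=9
t=11: arr=0 -> substrate=2 bound=4 product=10
t=12: arr=0 -> substrate=1 bound=4 product=11
t=13: arr=1 -> substrate=0 bound=4 product=13

Answer: 0 1 2 3 4 4 4 4 4 4 4 4 4 4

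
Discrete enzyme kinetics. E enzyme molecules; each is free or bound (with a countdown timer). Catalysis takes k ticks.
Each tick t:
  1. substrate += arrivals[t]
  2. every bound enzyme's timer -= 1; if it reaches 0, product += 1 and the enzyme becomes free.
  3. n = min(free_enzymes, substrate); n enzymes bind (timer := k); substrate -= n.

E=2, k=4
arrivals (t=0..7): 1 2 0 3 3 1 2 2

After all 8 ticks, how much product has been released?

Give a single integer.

t=0: arr=1 -> substrate=0 bound=1 product=0
t=1: arr=2 -> substrate=1 bound=2 product=0
t=2: arr=0 -> substrate=1 bound=2 product=0
t=3: arr=3 -> substrate=4 bound=2 product=0
t=4: arr=3 -> substrate=6 bound=2 product=1
t=5: arr=1 -> substrate=6 bound=2 product=2
t=6: arr=2 -> substrate=8 bound=2 product=2
t=7: arr=2 -> substrate=10 bound=2 product=2

Answer: 2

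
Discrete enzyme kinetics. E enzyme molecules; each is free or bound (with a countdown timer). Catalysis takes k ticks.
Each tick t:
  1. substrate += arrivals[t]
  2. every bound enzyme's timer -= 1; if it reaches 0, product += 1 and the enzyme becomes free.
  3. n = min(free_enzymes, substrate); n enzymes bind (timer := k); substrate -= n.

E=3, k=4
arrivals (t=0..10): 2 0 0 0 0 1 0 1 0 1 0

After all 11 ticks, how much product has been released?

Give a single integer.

t=0: arr=2 -> substrate=0 bound=2 product=0
t=1: arr=0 -> substrate=0 bound=2 product=0
t=2: arr=0 -> substrate=0 bound=2 product=0
t=3: arr=0 -> substrate=0 bound=2 product=0
t=4: arr=0 -> substrate=0 bound=0 product=2
t=5: arr=1 -> substrate=0 bound=1 product=2
t=6: arr=0 -> substrate=0 bound=1 product=2
t=7: arr=1 -> substrate=0 bound=2 product=2
t=8: arr=0 -> substrate=0 bound=2 product=2
t=9: arr=1 -> substrate=0 bound=2 product=3
t=10: arr=0 -> substrate=0 bound=2 product=3

Answer: 3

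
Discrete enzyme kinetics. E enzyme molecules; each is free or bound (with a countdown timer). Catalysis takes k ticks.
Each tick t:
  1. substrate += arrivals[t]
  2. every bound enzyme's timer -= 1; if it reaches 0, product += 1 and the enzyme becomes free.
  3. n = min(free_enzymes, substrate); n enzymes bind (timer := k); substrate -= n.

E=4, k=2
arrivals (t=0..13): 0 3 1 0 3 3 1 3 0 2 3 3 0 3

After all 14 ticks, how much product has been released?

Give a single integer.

Answer: 20

Derivation:
t=0: arr=0 -> substrate=0 bound=0 product=0
t=1: arr=3 -> substrate=0 bound=3 product=0
t=2: arr=1 -> substrate=0 bound=4 product=0
t=3: arr=0 -> substrate=0 bound=1 product=3
t=4: arr=3 -> substrate=0 bound=3 product=4
t=5: arr=3 -> substrate=2 bound=4 product=4
t=6: arr=1 -> substrate=0 bound=4 product=7
t=7: arr=3 -> substrate=2 bound=4 product=8
t=8: arr=0 -> substrate=0 bound=3 product=11
t=9: arr=2 -> substrate=0 bound=4 product=12
t=10: arr=3 -> substrate=1 bound=4 product=14
t=11: arr=3 -> substrate=2 bound=4 product=16
t=12: arr=0 -> substrate=0 bound=4 product=18
t=13: arr=3 -> substrate=1 bound=4 product=20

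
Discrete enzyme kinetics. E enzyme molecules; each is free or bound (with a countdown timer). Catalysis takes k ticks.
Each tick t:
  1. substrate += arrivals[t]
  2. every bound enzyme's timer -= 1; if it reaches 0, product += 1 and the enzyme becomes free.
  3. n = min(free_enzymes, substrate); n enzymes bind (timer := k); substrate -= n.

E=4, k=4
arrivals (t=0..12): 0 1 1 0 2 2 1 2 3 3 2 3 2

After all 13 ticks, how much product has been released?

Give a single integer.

t=0: arr=0 -> substrate=0 bound=0 product=0
t=1: arr=1 -> substrate=0 bound=1 product=0
t=2: arr=1 -> substrate=0 bound=2 product=0
t=3: arr=0 -> substrate=0 bound=2 product=0
t=4: arr=2 -> substrate=0 bound=4 product=0
t=5: arr=2 -> substrate=1 bound=4 product=1
t=6: arr=1 -> substrate=1 bound=4 product=2
t=7: arr=2 -> substrate=3 bound=4 product=2
t=8: arr=3 -> substrate=4 bound=4 product=4
t=9: arr=3 -> substrate=6 bound=4 product=5
t=10: arr=2 -> substrate=7 bound=4 product=6
t=11: arr=3 -> substrate=10 bound=4 product=6
t=12: arr=2 -> substrate=10 bound=4 product=8

Answer: 8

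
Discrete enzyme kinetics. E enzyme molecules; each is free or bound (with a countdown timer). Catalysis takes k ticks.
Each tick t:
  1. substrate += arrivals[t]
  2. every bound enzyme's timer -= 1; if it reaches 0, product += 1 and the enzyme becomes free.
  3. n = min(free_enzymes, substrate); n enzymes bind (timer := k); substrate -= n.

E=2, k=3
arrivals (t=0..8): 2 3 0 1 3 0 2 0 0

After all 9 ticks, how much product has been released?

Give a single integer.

Answer: 4

Derivation:
t=0: arr=2 -> substrate=0 bound=2 product=0
t=1: arr=3 -> substrate=3 bound=2 product=0
t=2: arr=0 -> substrate=3 bound=2 product=0
t=3: arr=1 -> substrate=2 bound=2 product=2
t=4: arr=3 -> substrate=5 bound=2 product=2
t=5: arr=0 -> substrate=5 bound=2 product=2
t=6: arr=2 -> substrate=5 bound=2 product=4
t=7: arr=0 -> substrate=5 bound=2 product=4
t=8: arr=0 -> substrate=5 bound=2 product=4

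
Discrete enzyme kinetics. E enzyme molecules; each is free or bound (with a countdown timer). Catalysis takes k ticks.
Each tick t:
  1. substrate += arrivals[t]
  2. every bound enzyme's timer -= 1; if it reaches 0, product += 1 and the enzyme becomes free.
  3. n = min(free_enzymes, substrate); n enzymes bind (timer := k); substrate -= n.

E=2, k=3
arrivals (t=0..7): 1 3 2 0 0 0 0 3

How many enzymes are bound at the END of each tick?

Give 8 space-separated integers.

t=0: arr=1 -> substrate=0 bound=1 product=0
t=1: arr=3 -> substrate=2 bound=2 product=0
t=2: arr=2 -> substrate=4 bound=2 product=0
t=3: arr=0 -> substrate=3 bound=2 product=1
t=4: arr=0 -> substrate=2 bound=2 product=2
t=5: arr=0 -> substrate=2 bound=2 product=2
t=6: arr=0 -> substrate=1 bound=2 product=3
t=7: arr=3 -> substrate=3 bound=2 product=4

Answer: 1 2 2 2 2 2 2 2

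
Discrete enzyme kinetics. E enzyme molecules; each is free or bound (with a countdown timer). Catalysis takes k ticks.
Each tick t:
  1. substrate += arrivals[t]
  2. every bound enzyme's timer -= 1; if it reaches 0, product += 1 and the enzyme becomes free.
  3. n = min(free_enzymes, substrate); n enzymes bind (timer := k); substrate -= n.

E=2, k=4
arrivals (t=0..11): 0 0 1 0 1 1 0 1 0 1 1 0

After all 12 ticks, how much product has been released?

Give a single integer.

t=0: arr=0 -> substrate=0 bound=0 product=0
t=1: arr=0 -> substrate=0 bound=0 product=0
t=2: arr=1 -> substrate=0 bound=1 product=0
t=3: arr=0 -> substrate=0 bound=1 product=0
t=4: arr=1 -> substrate=0 bound=2 product=0
t=5: arr=1 -> substrate=1 bound=2 product=0
t=6: arr=0 -> substrate=0 bound=2 product=1
t=7: arr=1 -> substrate=1 bound=2 product=1
t=8: arr=0 -> substrate=0 bound=2 product=2
t=9: arr=1 -> substrate=1 bound=2 product=2
t=10: arr=1 -> substrate=1 bound=2 product=3
t=11: arr=0 -> substrate=1 bound=2 product=3

Answer: 3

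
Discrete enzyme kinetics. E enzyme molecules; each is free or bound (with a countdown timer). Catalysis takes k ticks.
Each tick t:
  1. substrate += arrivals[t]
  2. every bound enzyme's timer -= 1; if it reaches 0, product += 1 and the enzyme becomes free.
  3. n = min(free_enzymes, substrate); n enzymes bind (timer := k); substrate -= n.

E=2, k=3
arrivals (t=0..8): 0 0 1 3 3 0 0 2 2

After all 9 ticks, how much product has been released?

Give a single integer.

t=0: arr=0 -> substrate=0 bound=0 product=0
t=1: arr=0 -> substrate=0 bound=0 product=0
t=2: arr=1 -> substrate=0 bound=1 product=0
t=3: arr=3 -> substrate=2 bound=2 product=0
t=4: arr=3 -> substrate=5 bound=2 product=0
t=5: arr=0 -> substrate=4 bound=2 product=1
t=6: arr=0 -> substrate=3 bound=2 product=2
t=7: arr=2 -> substrate=5 bound=2 product=2
t=8: arr=2 -> substrate=6 bound=2 product=3

Answer: 3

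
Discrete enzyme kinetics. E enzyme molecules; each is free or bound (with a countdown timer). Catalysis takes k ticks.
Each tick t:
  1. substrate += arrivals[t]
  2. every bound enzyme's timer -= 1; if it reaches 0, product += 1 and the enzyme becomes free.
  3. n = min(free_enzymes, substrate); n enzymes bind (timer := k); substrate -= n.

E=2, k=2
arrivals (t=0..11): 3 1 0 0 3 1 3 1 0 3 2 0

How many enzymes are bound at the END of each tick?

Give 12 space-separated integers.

t=0: arr=3 -> substrate=1 bound=2 product=0
t=1: arr=1 -> substrate=2 bound=2 product=0
t=2: arr=0 -> substrate=0 bound=2 product=2
t=3: arr=0 -> substrate=0 bound=2 product=2
t=4: arr=3 -> substrate=1 bound=2 product=4
t=5: arr=1 -> substrate=2 bound=2 product=4
t=6: arr=3 -> substrate=3 bound=2 product=6
t=7: arr=1 -> substrate=4 bound=2 product=6
t=8: arr=0 -> substrate=2 bound=2 product=8
t=9: arr=3 -> substrate=5 bound=2 product=8
t=10: arr=2 -> substrate=5 bound=2 product=10
t=11: arr=0 -> substrate=5 bound=2 product=10

Answer: 2 2 2 2 2 2 2 2 2 2 2 2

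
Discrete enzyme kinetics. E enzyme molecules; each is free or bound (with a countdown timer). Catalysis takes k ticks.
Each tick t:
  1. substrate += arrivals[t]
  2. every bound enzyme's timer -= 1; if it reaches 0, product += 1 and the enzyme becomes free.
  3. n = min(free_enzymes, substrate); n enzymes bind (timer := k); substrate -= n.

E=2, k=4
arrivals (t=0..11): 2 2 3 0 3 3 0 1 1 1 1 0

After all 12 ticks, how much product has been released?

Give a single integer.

Answer: 4

Derivation:
t=0: arr=2 -> substrate=0 bound=2 product=0
t=1: arr=2 -> substrate=2 bound=2 product=0
t=2: arr=3 -> substrate=5 bound=2 product=0
t=3: arr=0 -> substrate=5 bound=2 product=0
t=4: arr=3 -> substrate=6 bound=2 product=2
t=5: arr=3 -> substrate=9 bound=2 product=2
t=6: arr=0 -> substrate=9 bound=2 product=2
t=7: arr=1 -> substrate=10 bound=2 product=2
t=8: arr=1 -> substrate=9 bound=2 product=4
t=9: arr=1 -> substrate=10 bound=2 product=4
t=10: arr=1 -> substrate=11 bound=2 product=4
t=11: arr=0 -> substrate=11 bound=2 product=4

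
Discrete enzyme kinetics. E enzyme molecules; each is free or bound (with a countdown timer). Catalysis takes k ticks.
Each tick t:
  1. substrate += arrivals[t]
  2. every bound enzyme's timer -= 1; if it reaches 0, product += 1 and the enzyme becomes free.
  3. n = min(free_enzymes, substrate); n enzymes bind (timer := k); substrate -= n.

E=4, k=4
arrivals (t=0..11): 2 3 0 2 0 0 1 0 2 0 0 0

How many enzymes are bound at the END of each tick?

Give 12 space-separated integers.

Answer: 2 4 4 4 4 3 4 4 4 3 2 2

Derivation:
t=0: arr=2 -> substrate=0 bound=2 product=0
t=1: arr=3 -> substrate=1 bound=4 product=0
t=2: arr=0 -> substrate=1 bound=4 product=0
t=3: arr=2 -> substrate=3 bound=4 product=0
t=4: arr=0 -> substrate=1 bound=4 product=2
t=5: arr=0 -> substrate=0 bound=3 product=4
t=6: arr=1 -> substrate=0 bound=4 product=4
t=7: arr=0 -> substrate=0 bound=4 product=4
t=8: arr=2 -> substrate=0 bound=4 product=6
t=9: arr=0 -> substrate=0 bound=3 product=7
t=10: arr=0 -> substrate=0 bound=2 product=8
t=11: arr=0 -> substrate=0 bound=2 product=8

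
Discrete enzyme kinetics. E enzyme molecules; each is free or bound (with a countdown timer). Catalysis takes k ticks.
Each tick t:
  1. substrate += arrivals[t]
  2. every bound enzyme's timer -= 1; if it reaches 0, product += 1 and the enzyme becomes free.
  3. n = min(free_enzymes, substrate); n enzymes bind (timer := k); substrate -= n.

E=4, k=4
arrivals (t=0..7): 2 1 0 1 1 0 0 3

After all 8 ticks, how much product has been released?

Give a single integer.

Answer: 4

Derivation:
t=0: arr=2 -> substrate=0 bound=2 product=0
t=1: arr=1 -> substrate=0 bound=3 product=0
t=2: arr=0 -> substrate=0 bound=3 product=0
t=3: arr=1 -> substrate=0 bound=4 product=0
t=4: arr=1 -> substrate=0 bound=3 product=2
t=5: arr=0 -> substrate=0 bound=2 product=3
t=6: arr=0 -> substrate=0 bound=2 product=3
t=7: arr=3 -> substrate=0 bound=4 product=4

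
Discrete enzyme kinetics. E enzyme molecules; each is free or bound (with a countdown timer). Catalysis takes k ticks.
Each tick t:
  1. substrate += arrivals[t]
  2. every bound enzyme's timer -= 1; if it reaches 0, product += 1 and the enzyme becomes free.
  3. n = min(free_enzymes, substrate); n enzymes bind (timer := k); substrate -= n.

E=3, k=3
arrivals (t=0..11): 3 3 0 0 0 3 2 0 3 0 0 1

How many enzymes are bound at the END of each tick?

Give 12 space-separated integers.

Answer: 3 3 3 3 3 3 3 3 3 3 3 3

Derivation:
t=0: arr=3 -> substrate=0 bound=3 product=0
t=1: arr=3 -> substrate=3 bound=3 product=0
t=2: arr=0 -> substrate=3 bound=3 product=0
t=3: arr=0 -> substrate=0 bound=3 product=3
t=4: arr=0 -> substrate=0 bound=3 product=3
t=5: arr=3 -> substrate=3 bound=3 product=3
t=6: arr=2 -> substrate=2 bound=3 product=6
t=7: arr=0 -> substrate=2 bound=3 product=6
t=8: arr=3 -> substrate=5 bound=3 product=6
t=9: arr=0 -> substrate=2 bound=3 product=9
t=10: arr=0 -> substrate=2 bound=3 product=9
t=11: arr=1 -> substrate=3 bound=3 product=9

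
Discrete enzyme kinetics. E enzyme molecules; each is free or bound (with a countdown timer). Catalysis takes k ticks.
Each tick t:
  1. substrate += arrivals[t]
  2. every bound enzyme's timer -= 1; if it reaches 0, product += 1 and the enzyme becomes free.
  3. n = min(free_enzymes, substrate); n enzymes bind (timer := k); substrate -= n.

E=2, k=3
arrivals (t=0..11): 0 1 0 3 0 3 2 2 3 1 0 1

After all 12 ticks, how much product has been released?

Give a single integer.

Answer: 5

Derivation:
t=0: arr=0 -> substrate=0 bound=0 product=0
t=1: arr=1 -> substrate=0 bound=1 product=0
t=2: arr=0 -> substrate=0 bound=1 product=0
t=3: arr=3 -> substrate=2 bound=2 product=0
t=4: arr=0 -> substrate=1 bound=2 product=1
t=5: arr=3 -> substrate=4 bound=2 product=1
t=6: arr=2 -> substrate=5 bound=2 product=2
t=7: arr=2 -> substrate=6 bound=2 product=3
t=8: arr=3 -> substrate=9 bound=2 product=3
t=9: arr=1 -> substrate=9 bound=2 product=4
t=10: arr=0 -> substrate=8 bound=2 product=5
t=11: arr=1 -> substrate=9 bound=2 product=5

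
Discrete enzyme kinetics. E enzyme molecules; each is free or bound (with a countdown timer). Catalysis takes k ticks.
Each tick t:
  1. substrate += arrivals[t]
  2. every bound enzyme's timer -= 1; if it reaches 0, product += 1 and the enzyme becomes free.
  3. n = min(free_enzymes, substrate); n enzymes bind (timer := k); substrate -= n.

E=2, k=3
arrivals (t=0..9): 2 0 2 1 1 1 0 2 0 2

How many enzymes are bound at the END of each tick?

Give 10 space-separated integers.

t=0: arr=2 -> substrate=0 bound=2 product=0
t=1: arr=0 -> substrate=0 bound=2 product=0
t=2: arr=2 -> substrate=2 bound=2 product=0
t=3: arr=1 -> substrate=1 bound=2 product=2
t=4: arr=1 -> substrate=2 bound=2 product=2
t=5: arr=1 -> substrate=3 bound=2 product=2
t=6: arr=0 -> substrate=1 bound=2 product=4
t=7: arr=2 -> substrate=3 bound=2 product=4
t=8: arr=0 -> substrate=3 bound=2 product=4
t=9: arr=2 -> substrate=3 bound=2 product=6

Answer: 2 2 2 2 2 2 2 2 2 2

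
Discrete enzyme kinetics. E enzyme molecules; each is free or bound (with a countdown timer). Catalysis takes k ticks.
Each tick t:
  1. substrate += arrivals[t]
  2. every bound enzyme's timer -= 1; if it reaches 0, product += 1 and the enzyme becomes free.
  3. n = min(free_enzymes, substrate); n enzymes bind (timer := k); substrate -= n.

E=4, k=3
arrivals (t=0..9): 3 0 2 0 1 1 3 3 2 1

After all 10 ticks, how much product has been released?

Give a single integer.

Answer: 9

Derivation:
t=0: arr=3 -> substrate=0 bound=3 product=0
t=1: arr=0 -> substrate=0 bound=3 product=0
t=2: arr=2 -> substrate=1 bound=4 product=0
t=3: arr=0 -> substrate=0 bound=2 product=3
t=4: arr=1 -> substrate=0 bound=3 product=3
t=5: arr=1 -> substrate=0 bound=3 product=4
t=6: arr=3 -> substrate=1 bound=4 product=5
t=7: arr=3 -> substrate=3 bound=4 product=6
t=8: arr=2 -> substrate=4 bound=4 product=7
t=9: arr=1 -> substrate=3 bound=4 product=9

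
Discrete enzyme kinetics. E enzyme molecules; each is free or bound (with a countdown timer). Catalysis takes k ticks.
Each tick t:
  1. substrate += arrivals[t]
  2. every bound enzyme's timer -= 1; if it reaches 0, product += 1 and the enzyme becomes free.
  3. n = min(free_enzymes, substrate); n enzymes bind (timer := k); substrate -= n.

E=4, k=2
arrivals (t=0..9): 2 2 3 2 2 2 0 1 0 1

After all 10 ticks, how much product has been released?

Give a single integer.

t=0: arr=2 -> substrate=0 bound=2 product=0
t=1: arr=2 -> substrate=0 bound=4 product=0
t=2: arr=3 -> substrate=1 bound=4 product=2
t=3: arr=2 -> substrate=1 bound=4 product=4
t=4: arr=2 -> substrate=1 bound=4 product=6
t=5: arr=2 -> substrate=1 bound=4 product=8
t=6: arr=0 -> substrate=0 bound=3 product=10
t=7: arr=1 -> substrate=0 bound=2 product=12
t=8: arr=0 -> substrate=0 bound=1 product=13
t=9: arr=1 -> substrate=0 bound=1 product=14

Answer: 14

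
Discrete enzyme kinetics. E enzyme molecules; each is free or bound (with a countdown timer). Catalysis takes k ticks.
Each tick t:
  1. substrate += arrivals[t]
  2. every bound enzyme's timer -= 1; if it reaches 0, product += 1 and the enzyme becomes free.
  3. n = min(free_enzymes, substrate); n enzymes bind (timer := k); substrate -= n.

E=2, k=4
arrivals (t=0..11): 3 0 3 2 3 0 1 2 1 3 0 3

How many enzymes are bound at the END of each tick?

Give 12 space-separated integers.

t=0: arr=3 -> substrate=1 bound=2 product=0
t=1: arr=0 -> substrate=1 bound=2 product=0
t=2: arr=3 -> substrate=4 bound=2 product=0
t=3: arr=2 -> substrate=6 bound=2 product=0
t=4: arr=3 -> substrate=7 bound=2 product=2
t=5: arr=0 -> substrate=7 bound=2 product=2
t=6: arr=1 -> substrate=8 bound=2 product=2
t=7: arr=2 -> substrate=10 bound=2 product=2
t=8: arr=1 -> substrate=9 bound=2 product=4
t=9: arr=3 -> substrate=12 bound=2 product=4
t=10: arr=0 -> substrate=12 bound=2 product=4
t=11: arr=3 -> substrate=15 bound=2 product=4

Answer: 2 2 2 2 2 2 2 2 2 2 2 2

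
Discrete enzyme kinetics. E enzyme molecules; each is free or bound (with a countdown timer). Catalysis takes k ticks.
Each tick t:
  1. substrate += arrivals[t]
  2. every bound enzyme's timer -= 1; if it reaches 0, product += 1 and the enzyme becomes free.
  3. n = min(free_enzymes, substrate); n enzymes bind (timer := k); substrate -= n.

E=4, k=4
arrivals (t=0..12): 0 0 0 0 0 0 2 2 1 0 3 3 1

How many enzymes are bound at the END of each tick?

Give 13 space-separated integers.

Answer: 0 0 0 0 0 0 2 4 4 4 4 4 4

Derivation:
t=0: arr=0 -> substrate=0 bound=0 product=0
t=1: arr=0 -> substrate=0 bound=0 product=0
t=2: arr=0 -> substrate=0 bound=0 product=0
t=3: arr=0 -> substrate=0 bound=0 product=0
t=4: arr=0 -> substrate=0 bound=0 product=0
t=5: arr=0 -> substrate=0 bound=0 product=0
t=6: arr=2 -> substrate=0 bound=2 product=0
t=7: arr=2 -> substrate=0 bound=4 product=0
t=8: arr=1 -> substrate=1 bound=4 product=0
t=9: arr=0 -> substrate=1 bound=4 product=0
t=10: arr=3 -> substrate=2 bound=4 product=2
t=11: arr=3 -> substrate=3 bound=4 product=4
t=12: arr=1 -> substrate=4 bound=4 product=4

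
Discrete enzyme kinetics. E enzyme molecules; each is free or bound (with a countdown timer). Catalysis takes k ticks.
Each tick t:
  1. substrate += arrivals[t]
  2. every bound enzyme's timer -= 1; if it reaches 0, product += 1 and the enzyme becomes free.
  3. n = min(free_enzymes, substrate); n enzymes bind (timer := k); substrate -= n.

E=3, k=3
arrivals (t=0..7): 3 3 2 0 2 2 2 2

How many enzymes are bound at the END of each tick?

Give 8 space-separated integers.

t=0: arr=3 -> substrate=0 bound=3 product=0
t=1: arr=3 -> substrate=3 bound=3 product=0
t=2: arr=2 -> substrate=5 bound=3 product=0
t=3: arr=0 -> substrate=2 bound=3 product=3
t=4: arr=2 -> substrate=4 bound=3 product=3
t=5: arr=2 -> substrate=6 bound=3 product=3
t=6: arr=2 -> substrate=5 bound=3 product=6
t=7: arr=2 -> substrate=7 bound=3 product=6

Answer: 3 3 3 3 3 3 3 3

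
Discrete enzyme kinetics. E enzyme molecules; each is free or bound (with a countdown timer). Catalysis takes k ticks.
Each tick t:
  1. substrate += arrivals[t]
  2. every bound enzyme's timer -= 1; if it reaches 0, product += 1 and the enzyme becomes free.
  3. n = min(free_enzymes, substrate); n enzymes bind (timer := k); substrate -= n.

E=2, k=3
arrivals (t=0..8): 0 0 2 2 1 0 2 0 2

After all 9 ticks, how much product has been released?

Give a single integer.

Answer: 4

Derivation:
t=0: arr=0 -> substrate=0 bound=0 product=0
t=1: arr=0 -> substrate=0 bound=0 product=0
t=2: arr=2 -> substrate=0 bound=2 product=0
t=3: arr=2 -> substrate=2 bound=2 product=0
t=4: arr=1 -> substrate=3 bound=2 product=0
t=5: arr=0 -> substrate=1 bound=2 product=2
t=6: arr=2 -> substrate=3 bound=2 product=2
t=7: arr=0 -> substrate=3 bound=2 product=2
t=8: arr=2 -> substrate=3 bound=2 product=4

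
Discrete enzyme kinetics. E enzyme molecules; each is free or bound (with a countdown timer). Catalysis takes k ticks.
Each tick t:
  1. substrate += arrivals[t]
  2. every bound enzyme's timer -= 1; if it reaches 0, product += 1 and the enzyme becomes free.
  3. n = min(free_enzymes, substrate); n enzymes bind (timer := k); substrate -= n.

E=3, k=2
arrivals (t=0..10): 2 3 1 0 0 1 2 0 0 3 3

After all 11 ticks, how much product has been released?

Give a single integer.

t=0: arr=2 -> substrate=0 bound=2 product=0
t=1: arr=3 -> substrate=2 bound=3 product=0
t=2: arr=1 -> substrate=1 bound=3 product=2
t=3: arr=0 -> substrate=0 bound=3 product=3
t=4: arr=0 -> substrate=0 bound=1 product=5
t=5: arr=1 -> substrate=0 bound=1 product=6
t=6: arr=2 -> substrate=0 bound=3 product=6
t=7: arr=0 -> substrate=0 bound=2 product=7
t=8: arr=0 -> substrate=0 bound=0 product=9
t=9: arr=3 -> substrate=0 bound=3 product=9
t=10: arr=3 -> substrate=3 bound=3 product=9

Answer: 9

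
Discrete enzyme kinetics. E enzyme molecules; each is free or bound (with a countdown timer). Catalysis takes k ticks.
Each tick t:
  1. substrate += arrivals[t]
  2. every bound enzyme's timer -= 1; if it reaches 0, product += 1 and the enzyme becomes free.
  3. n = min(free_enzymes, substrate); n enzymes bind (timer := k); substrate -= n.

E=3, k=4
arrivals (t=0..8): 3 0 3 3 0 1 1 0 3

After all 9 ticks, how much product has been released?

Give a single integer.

Answer: 6

Derivation:
t=0: arr=3 -> substrate=0 bound=3 product=0
t=1: arr=0 -> substrate=0 bound=3 product=0
t=2: arr=3 -> substrate=3 bound=3 product=0
t=3: arr=3 -> substrate=6 bound=3 product=0
t=4: arr=0 -> substrate=3 bound=3 product=3
t=5: arr=1 -> substrate=4 bound=3 product=3
t=6: arr=1 -> substrate=5 bound=3 product=3
t=7: arr=0 -> substrate=5 bound=3 product=3
t=8: arr=3 -> substrate=5 bound=3 product=6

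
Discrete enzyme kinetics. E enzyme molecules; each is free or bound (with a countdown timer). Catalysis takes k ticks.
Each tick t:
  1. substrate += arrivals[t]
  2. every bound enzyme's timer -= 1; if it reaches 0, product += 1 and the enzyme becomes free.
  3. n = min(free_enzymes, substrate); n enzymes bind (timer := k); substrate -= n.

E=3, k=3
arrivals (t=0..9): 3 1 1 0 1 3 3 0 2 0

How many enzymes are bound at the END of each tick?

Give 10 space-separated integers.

Answer: 3 3 3 2 3 3 3 3 3 3

Derivation:
t=0: arr=3 -> substrate=0 bound=3 product=0
t=1: arr=1 -> substrate=1 bound=3 product=0
t=2: arr=1 -> substrate=2 bound=3 product=0
t=3: arr=0 -> substrate=0 bound=2 product=3
t=4: arr=1 -> substrate=0 bound=3 product=3
t=5: arr=3 -> substrate=3 bound=3 product=3
t=6: arr=3 -> substrate=4 bound=3 product=5
t=7: arr=0 -> substrate=3 bound=3 product=6
t=8: arr=2 -> substrate=5 bound=3 product=6
t=9: arr=0 -> substrate=3 bound=3 product=8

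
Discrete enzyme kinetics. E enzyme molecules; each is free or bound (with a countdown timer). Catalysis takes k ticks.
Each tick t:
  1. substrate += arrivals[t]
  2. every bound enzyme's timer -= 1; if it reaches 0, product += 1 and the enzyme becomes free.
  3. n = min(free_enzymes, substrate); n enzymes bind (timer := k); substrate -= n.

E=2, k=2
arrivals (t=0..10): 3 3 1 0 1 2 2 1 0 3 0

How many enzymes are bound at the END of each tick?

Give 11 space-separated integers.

t=0: arr=3 -> substrate=1 bound=2 product=0
t=1: arr=3 -> substrate=4 bound=2 product=0
t=2: arr=1 -> substrate=3 bound=2 product=2
t=3: arr=0 -> substrate=3 bound=2 product=2
t=4: arr=1 -> substrate=2 bound=2 product=4
t=5: arr=2 -> substrate=4 bound=2 product=4
t=6: arr=2 -> substrate=4 bound=2 product=6
t=7: arr=1 -> substrate=5 bound=2 product=6
t=8: arr=0 -> substrate=3 bound=2 product=8
t=9: arr=3 -> substrate=6 bound=2 product=8
t=10: arr=0 -> substrate=4 bound=2 product=10

Answer: 2 2 2 2 2 2 2 2 2 2 2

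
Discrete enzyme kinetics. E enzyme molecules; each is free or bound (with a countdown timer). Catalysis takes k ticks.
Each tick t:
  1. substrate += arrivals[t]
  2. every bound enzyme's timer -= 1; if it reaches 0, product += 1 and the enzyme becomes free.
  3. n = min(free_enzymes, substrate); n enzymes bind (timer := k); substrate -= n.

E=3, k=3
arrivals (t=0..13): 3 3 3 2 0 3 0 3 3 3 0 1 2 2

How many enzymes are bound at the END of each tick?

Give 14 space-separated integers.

Answer: 3 3 3 3 3 3 3 3 3 3 3 3 3 3

Derivation:
t=0: arr=3 -> substrate=0 bound=3 product=0
t=1: arr=3 -> substrate=3 bound=3 product=0
t=2: arr=3 -> substrate=6 bound=3 product=0
t=3: arr=2 -> substrate=5 bound=3 product=3
t=4: arr=0 -> substrate=5 bound=3 product=3
t=5: arr=3 -> substrate=8 bound=3 product=3
t=6: arr=0 -> substrate=5 bound=3 product=6
t=7: arr=3 -> substrate=8 bound=3 product=6
t=8: arr=3 -> substrate=11 bound=3 product=6
t=9: arr=3 -> substrate=11 bound=3 product=9
t=10: arr=0 -> substrate=11 bound=3 product=9
t=11: arr=1 -> substrate=12 bound=3 product=9
t=12: arr=2 -> substrate=11 bound=3 product=12
t=13: arr=2 -> substrate=13 bound=3 product=12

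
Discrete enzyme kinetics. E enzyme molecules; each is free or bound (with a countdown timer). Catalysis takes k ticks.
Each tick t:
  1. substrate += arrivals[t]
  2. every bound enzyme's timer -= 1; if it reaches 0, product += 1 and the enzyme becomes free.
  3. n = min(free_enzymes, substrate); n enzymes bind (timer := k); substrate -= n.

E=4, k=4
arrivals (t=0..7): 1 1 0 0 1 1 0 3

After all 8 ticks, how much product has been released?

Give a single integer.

t=0: arr=1 -> substrate=0 bound=1 product=0
t=1: arr=1 -> substrate=0 bound=2 product=0
t=2: arr=0 -> substrate=0 bound=2 product=0
t=3: arr=0 -> substrate=0 bound=2 product=0
t=4: arr=1 -> substrate=0 bound=2 product=1
t=5: arr=1 -> substrate=0 bound=2 product=2
t=6: arr=0 -> substrate=0 bound=2 product=2
t=7: arr=3 -> substrate=1 bound=4 product=2

Answer: 2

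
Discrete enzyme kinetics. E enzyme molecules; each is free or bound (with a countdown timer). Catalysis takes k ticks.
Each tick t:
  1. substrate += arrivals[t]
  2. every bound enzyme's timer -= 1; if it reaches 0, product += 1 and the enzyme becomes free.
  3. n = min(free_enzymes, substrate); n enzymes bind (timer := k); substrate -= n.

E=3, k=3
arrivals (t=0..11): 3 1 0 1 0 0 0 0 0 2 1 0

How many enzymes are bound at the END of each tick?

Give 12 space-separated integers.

t=0: arr=3 -> substrate=0 bound=3 product=0
t=1: arr=1 -> substrate=1 bound=3 product=0
t=2: arr=0 -> substrate=1 bound=3 product=0
t=3: arr=1 -> substrate=0 bound=2 product=3
t=4: arr=0 -> substrate=0 bound=2 product=3
t=5: arr=0 -> substrate=0 bound=2 product=3
t=6: arr=0 -> substrate=0 bound=0 product=5
t=7: arr=0 -> substrate=0 bound=0 product=5
t=8: arr=0 -> substrate=0 bound=0 product=5
t=9: arr=2 -> substrate=0 bound=2 product=5
t=10: arr=1 -> substrate=0 bound=3 product=5
t=11: arr=0 -> substrate=0 bound=3 product=5

Answer: 3 3 3 2 2 2 0 0 0 2 3 3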